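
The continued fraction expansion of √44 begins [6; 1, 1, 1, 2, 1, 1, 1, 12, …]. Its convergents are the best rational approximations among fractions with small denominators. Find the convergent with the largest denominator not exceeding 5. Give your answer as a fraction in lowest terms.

a_0 = 6: 6/1  (≤ bound)
a_1 = 1: 7/1  (≤ bound)
a_2 = 1: 13/2  (≤ bound)
a_3 = 1: 20/3  (≤ bound)
a_4 = 2: 53/8  (> 5, stop)

20/3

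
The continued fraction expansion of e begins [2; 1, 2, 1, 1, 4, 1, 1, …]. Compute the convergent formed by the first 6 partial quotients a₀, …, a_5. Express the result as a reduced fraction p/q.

87/32

Use the convergent recurrence hₖ = aₖ·hₖ₋₁ + hₖ₋₂ (and likewise for the denominators kₖ):
a_0 = 2: 2/1
a_1 = 1: 3/1
a_2 = 2: 8/3
a_3 = 1: 11/4
a_4 = 1: 19/7
a_5 = 4: 87/32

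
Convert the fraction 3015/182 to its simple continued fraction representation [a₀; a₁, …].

3015 = 16·182 + 103, so a_0 = 16
182 = 1·103 + 79, so a_1 = 1
103 = 1·79 + 24, so a_2 = 1
79 = 3·24 + 7, so a_3 = 3
24 = 3·7 + 3, so a_4 = 3
7 = 2·3 + 1, so a_5 = 2
3 = 3·1 + 0, so a_6 = 3

[16; 1, 1, 3, 3, 2, 3]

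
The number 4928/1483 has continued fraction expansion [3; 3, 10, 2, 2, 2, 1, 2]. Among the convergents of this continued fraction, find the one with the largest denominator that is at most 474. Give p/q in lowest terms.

List convergents until the denominator exceeds the bound:
a_0 = 3: 3/1  (≤ bound)
a_1 = 3: 10/3  (≤ bound)
a_2 = 10: 103/31  (≤ bound)
a_3 = 2: 216/65  (≤ bound)
a_4 = 2: 535/161  (≤ bound)
a_5 = 2: 1286/387  (≤ bound)
a_6 = 1: 1821/548  (> 474, stop)

1286/387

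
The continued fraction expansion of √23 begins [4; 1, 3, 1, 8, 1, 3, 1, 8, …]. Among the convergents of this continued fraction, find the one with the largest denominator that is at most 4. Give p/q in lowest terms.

19/4

a_0 = 4: 4/1  (≤ bound)
a_1 = 1: 5/1  (≤ bound)
a_2 = 3: 19/4  (≤ bound)
a_3 = 1: 24/5  (> 4, stop)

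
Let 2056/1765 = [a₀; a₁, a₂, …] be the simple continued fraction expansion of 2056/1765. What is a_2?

2056 = 1·1765 + 291, so a_0 = 1
1765 = 6·291 + 19, so a_1 = 6
291 = 15·19 + 6, so a_2 = 15

15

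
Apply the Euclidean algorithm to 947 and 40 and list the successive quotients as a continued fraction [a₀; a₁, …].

[23; 1, 2, 13]

⌊947/40⌋ = 23, remainder 27
⌊40/27⌋ = 1, remainder 13
⌊27/13⌋ = 2, remainder 1
⌊13/1⌋ = 13, remainder 0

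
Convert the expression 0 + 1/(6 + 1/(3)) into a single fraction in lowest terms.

3/19

a_0 = 0: 0/1
a_1 = 6: 1/6
a_2 = 3: 3/19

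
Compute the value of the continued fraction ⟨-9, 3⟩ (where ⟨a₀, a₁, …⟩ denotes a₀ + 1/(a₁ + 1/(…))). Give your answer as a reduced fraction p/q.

Compute successive convergents:
a_0 = -9: -9/1
a_1 = 3: -26/3

-26/3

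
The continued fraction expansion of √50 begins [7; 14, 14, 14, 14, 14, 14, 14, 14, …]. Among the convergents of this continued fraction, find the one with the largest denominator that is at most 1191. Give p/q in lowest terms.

a_0 = 7: 7/1  (≤ bound)
a_1 = 14: 99/14  (≤ bound)
a_2 = 14: 1393/197  (≤ bound)
a_3 = 14: 19601/2772  (> 1191, stop)

1393/197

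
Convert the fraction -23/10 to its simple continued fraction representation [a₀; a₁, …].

Repeatedly divide and take the remainder:
-23 ÷ 10 → quotient -3, remainder 7
10 ÷ 7 → quotient 1, remainder 3
7 ÷ 3 → quotient 2, remainder 1
3 ÷ 1 → quotient 3, remainder 0

[-3; 1, 2, 3]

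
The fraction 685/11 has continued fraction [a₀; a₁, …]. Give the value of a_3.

⌊685/11⌋ = 62, remainder 3
⌊11/3⌋ = 3, remainder 2
⌊3/2⌋ = 1, remainder 1
⌊2/1⌋ = 2, remainder 0

2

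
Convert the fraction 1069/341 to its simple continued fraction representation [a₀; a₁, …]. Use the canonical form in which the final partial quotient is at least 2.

[3; 7, 2, 2, 2, 1, 2]

1069 = 3·341 + 46, so a_0 = 3
341 = 7·46 + 19, so a_1 = 7
46 = 2·19 + 8, so a_2 = 2
19 = 2·8 + 3, so a_3 = 2
8 = 2·3 + 2, so a_4 = 2
3 = 1·2 + 1, so a_5 = 1
2 = 2·1 + 0, so a_6 = 2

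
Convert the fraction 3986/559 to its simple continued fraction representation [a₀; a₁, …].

[7; 7, 1, 1, 1, 11, 2]

Repeatedly divide and take the remainder:
⌊3986/559⌋ = 7, remainder 73
⌊559/73⌋ = 7, remainder 48
⌊73/48⌋ = 1, remainder 25
⌊48/25⌋ = 1, remainder 23
⌊25/23⌋ = 1, remainder 2
⌊23/2⌋ = 11, remainder 1
⌊2/1⌋ = 2, remainder 0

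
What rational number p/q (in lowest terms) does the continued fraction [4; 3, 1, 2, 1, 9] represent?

Start with 9.
1 + 1/(9/1) = 1 + 1/9 = 10/9
2 + 1/(10/9) = 2 + 9/10 = 29/10
1 + 1/(29/10) = 1 + 10/29 = 39/29
3 + 1/(39/29) = 3 + 29/39 = 146/39
4 + 1/(146/39) = 4 + 39/146 = 623/146

623/146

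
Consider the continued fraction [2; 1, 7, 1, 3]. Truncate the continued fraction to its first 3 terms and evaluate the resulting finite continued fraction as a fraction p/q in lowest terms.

Start with 7.
1 + 1/(7/1) = 1 + 1/7 = 8/7
2 + 1/(8/7) = 2 + 7/8 = 23/8

23/8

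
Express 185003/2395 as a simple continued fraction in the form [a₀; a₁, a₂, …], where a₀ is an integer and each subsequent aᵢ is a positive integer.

⌊185003/2395⌋ = 77, remainder 588
⌊2395/588⌋ = 4, remainder 43
⌊588/43⌋ = 13, remainder 29
⌊43/29⌋ = 1, remainder 14
⌊29/14⌋ = 2, remainder 1
⌊14/1⌋ = 14, remainder 0

[77; 4, 13, 1, 2, 14]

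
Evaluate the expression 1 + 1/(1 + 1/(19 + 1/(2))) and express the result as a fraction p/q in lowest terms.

80/41

Starting at the tail and folding back:
Start with 2.
19 + 1/(2/1) = 19 + 1/2 = 39/2
1 + 1/(39/2) = 1 + 2/39 = 41/39
1 + 1/(41/39) = 1 + 39/41 = 80/41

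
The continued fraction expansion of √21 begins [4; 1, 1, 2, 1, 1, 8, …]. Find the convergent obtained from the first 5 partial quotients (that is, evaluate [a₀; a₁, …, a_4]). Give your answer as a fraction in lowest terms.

a_0 = 4: 4/1
a_1 = 1: 5/1
a_2 = 1: 9/2
a_3 = 2: 23/5
a_4 = 1: 32/7

32/7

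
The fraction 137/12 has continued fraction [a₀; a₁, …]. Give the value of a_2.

2

⌊137/12⌋ = 11, remainder 5
⌊12/5⌋ = 2, remainder 2
⌊5/2⌋ = 2, remainder 1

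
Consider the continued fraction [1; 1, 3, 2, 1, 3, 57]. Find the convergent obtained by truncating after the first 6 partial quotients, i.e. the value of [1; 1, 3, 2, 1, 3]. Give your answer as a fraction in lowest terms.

Compute successive convergents:
a_0 = 1: 1/1
a_1 = 1: 2/1
a_2 = 3: 7/4
a_3 = 2: 16/9
a_4 = 1: 23/13
a_5 = 3: 85/48

85/48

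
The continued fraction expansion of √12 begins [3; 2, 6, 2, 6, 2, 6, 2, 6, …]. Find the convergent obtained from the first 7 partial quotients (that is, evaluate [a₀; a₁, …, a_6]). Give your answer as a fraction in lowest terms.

8733/2521

a_0 = 3: 3/1
a_1 = 2: 7/2
a_2 = 6: 45/13
a_3 = 2: 97/28
a_4 = 6: 627/181
a_5 = 2: 1351/390
a_6 = 6: 8733/2521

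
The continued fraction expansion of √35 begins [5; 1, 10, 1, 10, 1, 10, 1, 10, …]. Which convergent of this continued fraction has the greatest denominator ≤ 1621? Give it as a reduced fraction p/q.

a_0 = 5: 5/1  (≤ bound)
a_1 = 1: 6/1  (≤ bound)
a_2 = 10: 65/11  (≤ bound)
a_3 = 1: 71/12  (≤ bound)
a_4 = 10: 775/131  (≤ bound)
a_5 = 1: 846/143  (≤ bound)
a_6 = 10: 9235/1561  (≤ bound)
a_7 = 1: 10081/1704  (> 1621, stop)

9235/1561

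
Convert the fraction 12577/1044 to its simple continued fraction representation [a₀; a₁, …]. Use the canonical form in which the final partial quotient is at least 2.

[12; 21, 3, 3, 1, 3]

⌊12577/1044⌋ = 12, remainder 49
⌊1044/49⌋ = 21, remainder 15
⌊49/15⌋ = 3, remainder 4
⌊15/4⌋ = 3, remainder 3
⌊4/3⌋ = 1, remainder 1
⌊3/1⌋ = 3, remainder 0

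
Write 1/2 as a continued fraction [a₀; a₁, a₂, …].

⌊1/2⌋ = 0, remainder 1
⌊2/1⌋ = 2, remainder 0

[0; 2]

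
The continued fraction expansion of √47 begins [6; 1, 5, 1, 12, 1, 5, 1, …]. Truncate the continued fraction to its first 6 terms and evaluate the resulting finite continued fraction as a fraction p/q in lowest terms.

Start with 1.
12 + 1/(1/1) = 12 + 1/1 = 13/1
1 + 1/(13/1) = 1 + 1/13 = 14/13
5 + 1/(14/13) = 5 + 13/14 = 83/14
1 + 1/(83/14) = 1 + 14/83 = 97/83
6 + 1/(97/83) = 6 + 83/97 = 665/97

665/97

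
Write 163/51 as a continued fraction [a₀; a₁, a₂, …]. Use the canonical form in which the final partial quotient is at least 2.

Apply division with remainder until the remainder is 0:
⌊163/51⌋ = 3, remainder 10
⌊51/10⌋ = 5, remainder 1
⌊10/1⌋ = 10, remainder 0

[3; 5, 10]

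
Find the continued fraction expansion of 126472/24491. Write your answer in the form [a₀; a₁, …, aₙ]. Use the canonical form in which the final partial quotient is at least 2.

Run the Euclidean algorithm, recording each quotient:
126472 ÷ 24491 → quotient 5, remainder 4017
24491 ÷ 4017 → quotient 6, remainder 389
4017 ÷ 389 → quotient 10, remainder 127
389 ÷ 127 → quotient 3, remainder 8
127 ÷ 8 → quotient 15, remainder 7
8 ÷ 7 → quotient 1, remainder 1
7 ÷ 1 → quotient 7, remainder 0

[5; 6, 10, 3, 15, 1, 7]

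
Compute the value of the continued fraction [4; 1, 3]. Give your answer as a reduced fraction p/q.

a_0 = 4: 4/1
a_1 = 1: 5/1
a_2 = 3: 19/4

19/4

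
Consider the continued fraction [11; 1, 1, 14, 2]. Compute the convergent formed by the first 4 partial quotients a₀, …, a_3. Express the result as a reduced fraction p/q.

334/29

Compute successive convergents:
a_0 = 11: 11/1
a_1 = 1: 12/1
a_2 = 1: 23/2
a_3 = 14: 334/29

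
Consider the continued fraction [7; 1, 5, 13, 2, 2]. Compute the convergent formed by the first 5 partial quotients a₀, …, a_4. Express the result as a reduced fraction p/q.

Build up convergents one term at a time:
a_0 = 7: 7/1
a_1 = 1: 8/1
a_2 = 5: 47/6
a_3 = 13: 619/79
a_4 = 2: 1285/164

1285/164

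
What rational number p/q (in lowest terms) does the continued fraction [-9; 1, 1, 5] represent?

Start with 5.
1 + 1/(5/1) = 1 + 1/5 = 6/5
1 + 1/(6/5) = 1 + 5/6 = 11/6
-9 + 1/(11/6) = -9 + 6/11 = -93/11

-93/11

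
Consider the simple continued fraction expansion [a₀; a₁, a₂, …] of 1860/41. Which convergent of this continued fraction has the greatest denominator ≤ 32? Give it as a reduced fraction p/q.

List convergents until the denominator exceeds the bound:
a_0 = 45: 45/1  (≤ bound)
a_1 = 2: 91/2  (≤ bound)
a_2 = 1: 136/3  (≤ bound)
a_3 = 2: 363/8  (≤ bound)
a_4 = 1: 499/11  (≤ bound)
a_5 = 3: 1860/41  (> 32, stop)

499/11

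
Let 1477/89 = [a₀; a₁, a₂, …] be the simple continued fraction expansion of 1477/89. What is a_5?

2

1477 = 16·89 + 53, so a_0 = 16
89 = 1·53 + 36, so a_1 = 1
53 = 1·36 + 17, so a_2 = 1
36 = 2·17 + 2, so a_3 = 2
17 = 8·2 + 1, so a_4 = 8
2 = 2·1 + 0, so a_5 = 2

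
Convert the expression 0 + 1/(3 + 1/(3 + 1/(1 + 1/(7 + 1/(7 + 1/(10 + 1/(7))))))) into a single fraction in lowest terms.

15908/51827

Use the convergent recurrence hₖ = aₖ·hₖ₋₁ + hₖ₋₂ (and likewise for the denominators kₖ):
a_0 = 0: 0/1
a_1 = 3: 1/3
a_2 = 3: 3/10
a_3 = 1: 4/13
a_4 = 7: 31/101
a_5 = 7: 221/720
a_6 = 10: 2241/7301
a_7 = 7: 15908/51827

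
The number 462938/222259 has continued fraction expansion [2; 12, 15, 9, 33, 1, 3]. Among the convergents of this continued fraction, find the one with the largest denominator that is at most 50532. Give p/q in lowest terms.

3418/1641

a_0 = 2: 2/1  (≤ bound)
a_1 = 12: 25/12  (≤ bound)
a_2 = 15: 377/181  (≤ bound)
a_3 = 9: 3418/1641  (≤ bound)
a_4 = 33: 113171/54334  (> 50532, stop)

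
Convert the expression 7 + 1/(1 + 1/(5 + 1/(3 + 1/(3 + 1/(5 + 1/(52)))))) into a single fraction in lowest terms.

136682/17431

a_0 = 7: 7/1
a_1 = 1: 8/1
a_2 = 5: 47/6
a_3 = 3: 149/19
a_4 = 3: 494/63
a_5 = 5: 2619/334
a_6 = 52: 136682/17431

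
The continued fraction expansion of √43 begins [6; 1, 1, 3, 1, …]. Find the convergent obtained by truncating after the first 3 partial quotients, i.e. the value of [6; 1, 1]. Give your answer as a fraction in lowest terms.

13/2

Starting at the tail and folding back:
Start with 1.
1 + 1/(1/1) = 1 + 1/1 = 2/1
6 + 1/(2/1) = 6 + 1/2 = 13/2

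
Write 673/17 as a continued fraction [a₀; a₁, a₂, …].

[39; 1, 1, 2, 3]

673 = 39·17 + 10, so a_0 = 39
17 = 1·10 + 7, so a_1 = 1
10 = 1·7 + 3, so a_2 = 1
7 = 2·3 + 1, so a_3 = 2
3 = 3·1 + 0, so a_4 = 3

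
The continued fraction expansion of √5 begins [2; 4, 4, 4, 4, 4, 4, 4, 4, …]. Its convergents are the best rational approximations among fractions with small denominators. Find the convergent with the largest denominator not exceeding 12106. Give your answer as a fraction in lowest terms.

a_0 = 2: 2/1  (≤ bound)
a_1 = 4: 9/4  (≤ bound)
a_2 = 4: 38/17  (≤ bound)
a_3 = 4: 161/72  (≤ bound)
a_4 = 4: 682/305  (≤ bound)
a_5 = 4: 2889/1292  (≤ bound)
a_6 = 4: 12238/5473  (≤ bound)
a_7 = 4: 51841/23184  (> 12106, stop)

12238/5473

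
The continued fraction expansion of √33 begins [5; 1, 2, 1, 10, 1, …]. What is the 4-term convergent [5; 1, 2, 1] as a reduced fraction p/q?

Start with 1.
2 + 1/(1/1) = 2 + 1/1 = 3/1
1 + 1/(3/1) = 1 + 1/3 = 4/3
5 + 1/(4/3) = 5 + 3/4 = 23/4

23/4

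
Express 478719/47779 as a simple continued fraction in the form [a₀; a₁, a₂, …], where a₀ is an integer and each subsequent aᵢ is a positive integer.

478719 = 10·47779 + 929, so a_0 = 10
47779 = 51·929 + 400, so a_1 = 51
929 = 2·400 + 129, so a_2 = 2
400 = 3·129 + 13, so a_3 = 3
129 = 9·13 + 12, so a_4 = 9
13 = 1·12 + 1, so a_5 = 1
12 = 12·1 + 0, so a_6 = 12

[10; 51, 2, 3, 9, 1, 12]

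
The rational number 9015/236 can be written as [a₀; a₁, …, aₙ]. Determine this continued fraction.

[38; 5, 47]

Repeatedly divide and take the remainder:
9015 ÷ 236 → quotient 38, remainder 47
236 ÷ 47 → quotient 5, remainder 1
47 ÷ 1 → quotient 47, remainder 0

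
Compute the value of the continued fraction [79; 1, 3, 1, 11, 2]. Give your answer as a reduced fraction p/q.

9815/123

Work from the innermost term outward:
Start with 2.
11 + 1/(2/1) = 11 + 1/2 = 23/2
1 + 1/(23/2) = 1 + 2/23 = 25/23
3 + 1/(25/23) = 3 + 23/25 = 98/25
1 + 1/(98/25) = 1 + 25/98 = 123/98
79 + 1/(123/98) = 79 + 98/123 = 9815/123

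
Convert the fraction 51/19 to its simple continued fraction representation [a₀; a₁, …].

[2; 1, 2, 6]

Run the Euclidean algorithm, recording each quotient:
51 = 2·19 + 13, so a_0 = 2
19 = 1·13 + 6, so a_1 = 1
13 = 2·6 + 1, so a_2 = 2
6 = 6·1 + 0, so a_3 = 6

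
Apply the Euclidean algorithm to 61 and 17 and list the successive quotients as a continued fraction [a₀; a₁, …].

[3; 1, 1, 2, 3]

61 ÷ 17 → quotient 3, remainder 10
17 ÷ 10 → quotient 1, remainder 7
10 ÷ 7 → quotient 1, remainder 3
7 ÷ 3 → quotient 2, remainder 1
3 ÷ 1 → quotient 3, remainder 0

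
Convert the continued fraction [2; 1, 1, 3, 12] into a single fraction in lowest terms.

a_0 = 2: 2/1
a_1 = 1: 3/1
a_2 = 1: 5/2
a_3 = 3: 18/7
a_4 = 12: 221/86

221/86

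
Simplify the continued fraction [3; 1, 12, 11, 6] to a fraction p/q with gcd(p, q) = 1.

Start with 6.
11 + 1/(6/1) = 11 + 1/6 = 67/6
12 + 1/(67/6) = 12 + 6/67 = 810/67
1 + 1/(810/67) = 1 + 67/810 = 877/810
3 + 1/(877/810) = 3 + 810/877 = 3441/877

3441/877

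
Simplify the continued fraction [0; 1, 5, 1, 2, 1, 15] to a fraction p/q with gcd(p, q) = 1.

362/425

Use the convergent recurrence hₖ = aₖ·hₖ₋₁ + hₖ₋₂ (and likewise for the denominators kₖ):
a_0 = 0: 0/1
a_1 = 1: 1/1
a_2 = 5: 5/6
a_3 = 1: 6/7
a_4 = 2: 17/20
a_5 = 1: 23/27
a_6 = 15: 362/425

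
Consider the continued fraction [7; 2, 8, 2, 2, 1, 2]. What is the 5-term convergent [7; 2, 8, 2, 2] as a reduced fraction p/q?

665/89

Start with 2.
2 + 1/(2/1) = 2 + 1/2 = 5/2
8 + 1/(5/2) = 8 + 2/5 = 42/5
2 + 1/(42/5) = 2 + 5/42 = 89/42
7 + 1/(89/42) = 7 + 42/89 = 665/89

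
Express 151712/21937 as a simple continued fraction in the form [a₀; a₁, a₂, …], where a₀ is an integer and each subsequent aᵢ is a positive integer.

Run the Euclidean algorithm, recording each quotient:
151712 = 6·21937 + 20090, so a_0 = 6
21937 = 1·20090 + 1847, so a_1 = 1
20090 = 10·1847 + 1620, so a_2 = 10
1847 = 1·1620 + 227, so a_3 = 1
1620 = 7·227 + 31, so a_4 = 7
227 = 7·31 + 10, so a_5 = 7
31 = 3·10 + 1, so a_6 = 3
10 = 10·1 + 0, so a_7 = 10

[6; 1, 10, 1, 7, 7, 3, 10]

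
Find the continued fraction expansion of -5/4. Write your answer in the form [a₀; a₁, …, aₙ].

-5 ÷ 4 → quotient -2, remainder 3
4 ÷ 3 → quotient 1, remainder 1
3 ÷ 1 → quotient 3, remainder 0

[-2; 1, 3]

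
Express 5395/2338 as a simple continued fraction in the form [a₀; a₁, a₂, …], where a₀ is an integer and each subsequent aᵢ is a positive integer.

[2; 3, 3, 1, 35, 5]

5395 ÷ 2338 → quotient 2, remainder 719
2338 ÷ 719 → quotient 3, remainder 181
719 ÷ 181 → quotient 3, remainder 176
181 ÷ 176 → quotient 1, remainder 5
176 ÷ 5 → quotient 35, remainder 1
5 ÷ 1 → quotient 5, remainder 0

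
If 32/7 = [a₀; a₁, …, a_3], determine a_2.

32 ÷ 7 → quotient 4, remainder 4
7 ÷ 4 → quotient 1, remainder 3
4 ÷ 3 → quotient 1, remainder 1

1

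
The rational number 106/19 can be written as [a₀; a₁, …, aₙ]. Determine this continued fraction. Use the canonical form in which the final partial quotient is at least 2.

[5; 1, 1, 2, 1, 2]

Repeatedly divide and take the remainder:
106 = 5·19 + 11, so a_0 = 5
19 = 1·11 + 8, so a_1 = 1
11 = 1·8 + 3, so a_2 = 1
8 = 2·3 + 2, so a_3 = 2
3 = 1·2 + 1, so a_4 = 1
2 = 2·1 + 0, so a_5 = 2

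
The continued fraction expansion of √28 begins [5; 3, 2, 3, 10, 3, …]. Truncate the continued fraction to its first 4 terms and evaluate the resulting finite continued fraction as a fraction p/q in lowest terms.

127/24

a_0 = 5: 5/1
a_1 = 3: 16/3
a_2 = 2: 37/7
a_3 = 3: 127/24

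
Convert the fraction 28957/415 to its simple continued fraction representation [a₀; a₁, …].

[69; 1, 3, 2, 6, 7]

28957 ÷ 415 → quotient 69, remainder 322
415 ÷ 322 → quotient 1, remainder 93
322 ÷ 93 → quotient 3, remainder 43
93 ÷ 43 → quotient 2, remainder 7
43 ÷ 7 → quotient 6, remainder 1
7 ÷ 1 → quotient 7, remainder 0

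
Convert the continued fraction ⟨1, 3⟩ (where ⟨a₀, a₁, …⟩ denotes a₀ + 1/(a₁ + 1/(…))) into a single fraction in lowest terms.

a_0 = 1: 1/1
a_1 = 3: 4/3

4/3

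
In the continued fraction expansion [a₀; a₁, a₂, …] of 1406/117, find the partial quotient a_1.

1406 = 12·117 + 2, so a_0 = 12
117 = 58·2 + 1, so a_1 = 58

58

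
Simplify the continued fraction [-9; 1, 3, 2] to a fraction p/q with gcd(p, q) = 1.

a_0 = -9: -9/1
a_1 = 1: -8/1
a_2 = 3: -33/4
a_3 = 2: -74/9

-74/9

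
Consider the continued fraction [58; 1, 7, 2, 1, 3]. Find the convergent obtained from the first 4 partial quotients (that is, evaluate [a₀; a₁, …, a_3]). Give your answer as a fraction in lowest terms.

Starting at the tail and folding back:
Start with 2.
7 + 1/(2/1) = 7 + 1/2 = 15/2
1 + 1/(15/2) = 1 + 2/15 = 17/15
58 + 1/(17/15) = 58 + 15/17 = 1001/17

1001/17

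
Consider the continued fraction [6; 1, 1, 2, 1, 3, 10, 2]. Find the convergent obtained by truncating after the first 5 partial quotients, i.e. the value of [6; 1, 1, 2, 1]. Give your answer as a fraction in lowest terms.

46/7

Start with 1.
2 + 1/(1/1) = 2 + 1/1 = 3/1
1 + 1/(3/1) = 1 + 1/3 = 4/3
1 + 1/(4/3) = 1 + 3/4 = 7/4
6 + 1/(7/4) = 6 + 4/7 = 46/7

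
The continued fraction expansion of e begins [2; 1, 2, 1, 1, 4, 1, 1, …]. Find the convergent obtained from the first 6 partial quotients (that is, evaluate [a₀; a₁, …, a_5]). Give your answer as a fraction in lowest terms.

87/32

Start with 4.
1 + 1/(4/1) = 1 + 1/4 = 5/4
1 + 1/(5/4) = 1 + 4/5 = 9/5
2 + 1/(9/5) = 2 + 5/9 = 23/9
1 + 1/(23/9) = 1 + 9/23 = 32/23
2 + 1/(32/23) = 2 + 23/32 = 87/32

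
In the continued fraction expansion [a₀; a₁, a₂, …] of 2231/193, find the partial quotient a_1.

⌊2231/193⌋ = 11, remainder 108
⌊193/108⌋ = 1, remainder 85

1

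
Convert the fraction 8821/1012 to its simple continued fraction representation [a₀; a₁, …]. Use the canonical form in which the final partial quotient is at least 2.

8821 ÷ 1012 → quotient 8, remainder 725
1012 ÷ 725 → quotient 1, remainder 287
725 ÷ 287 → quotient 2, remainder 151
287 ÷ 151 → quotient 1, remainder 136
151 ÷ 136 → quotient 1, remainder 15
136 ÷ 15 → quotient 9, remainder 1
15 ÷ 1 → quotient 15, remainder 0

[8; 1, 2, 1, 1, 9, 15]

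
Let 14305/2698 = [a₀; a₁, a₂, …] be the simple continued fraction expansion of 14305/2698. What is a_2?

Apply division with remainder until the remainder is 0:
14305 ÷ 2698 → quotient 5, remainder 815
2698 ÷ 815 → quotient 3, remainder 253
815 ÷ 253 → quotient 3, remainder 56

3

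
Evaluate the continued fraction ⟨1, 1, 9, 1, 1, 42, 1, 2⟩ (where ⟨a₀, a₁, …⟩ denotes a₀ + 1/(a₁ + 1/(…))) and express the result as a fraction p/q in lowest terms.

Collapse the nested fraction from the inside out:
Start with 2.
1 + 1/(2/1) = 1 + 1/2 = 3/2
42 + 1/(3/2) = 42 + 2/3 = 128/3
1 + 1/(128/3) = 1 + 3/128 = 131/128
1 + 1/(131/128) = 1 + 128/131 = 259/131
9 + 1/(259/131) = 9 + 131/259 = 2462/259
1 + 1/(2462/259) = 1 + 259/2462 = 2721/2462
1 + 1/(2721/2462) = 1 + 2462/2721 = 5183/2721

5183/2721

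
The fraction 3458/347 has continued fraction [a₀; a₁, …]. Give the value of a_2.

⌊3458/347⌋ = 9, remainder 335
⌊347/335⌋ = 1, remainder 12
⌊335/12⌋ = 27, remainder 11

27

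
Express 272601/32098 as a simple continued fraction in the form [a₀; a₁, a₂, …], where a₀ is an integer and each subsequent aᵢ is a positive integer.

⌊272601/32098⌋ = 8, remainder 15817
⌊32098/15817⌋ = 2, remainder 464
⌊15817/464⌋ = 34, remainder 41
⌊464/41⌋ = 11, remainder 13
⌊41/13⌋ = 3, remainder 2
⌊13/2⌋ = 6, remainder 1
⌊2/1⌋ = 2, remainder 0

[8; 2, 34, 11, 3, 6, 2]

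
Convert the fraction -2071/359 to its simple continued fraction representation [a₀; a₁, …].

[-6; 4, 3, 13, 2]

-2071 ÷ 359 → quotient -6, remainder 83
359 ÷ 83 → quotient 4, remainder 27
83 ÷ 27 → quotient 3, remainder 2
27 ÷ 2 → quotient 13, remainder 1
2 ÷ 1 → quotient 2, remainder 0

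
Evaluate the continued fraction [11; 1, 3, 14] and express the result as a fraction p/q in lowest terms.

a_0 = 11: 11/1
a_1 = 1: 12/1
a_2 = 3: 47/4
a_3 = 14: 670/57

670/57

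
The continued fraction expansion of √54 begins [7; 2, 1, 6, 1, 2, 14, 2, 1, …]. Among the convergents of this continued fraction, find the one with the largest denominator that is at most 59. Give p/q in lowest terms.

List convergents until the denominator exceeds the bound:
a_0 = 7: 7/1  (≤ bound)
a_1 = 2: 15/2  (≤ bound)
a_2 = 1: 22/3  (≤ bound)
a_3 = 6: 147/20  (≤ bound)
a_4 = 1: 169/23  (≤ bound)
a_5 = 2: 485/66  (> 59, stop)

169/23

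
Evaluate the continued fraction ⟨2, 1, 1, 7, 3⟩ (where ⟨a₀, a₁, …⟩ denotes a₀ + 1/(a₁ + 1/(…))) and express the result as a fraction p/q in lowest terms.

119/47

Collapse the nested fraction from the inside out:
Start with 3.
7 + 1/(3/1) = 7 + 1/3 = 22/3
1 + 1/(22/3) = 1 + 3/22 = 25/22
1 + 1/(25/22) = 1 + 22/25 = 47/25
2 + 1/(47/25) = 2 + 25/47 = 119/47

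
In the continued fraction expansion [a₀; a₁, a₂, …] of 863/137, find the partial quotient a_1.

863 ÷ 137 → quotient 6, remainder 41
137 ÷ 41 → quotient 3, remainder 14

3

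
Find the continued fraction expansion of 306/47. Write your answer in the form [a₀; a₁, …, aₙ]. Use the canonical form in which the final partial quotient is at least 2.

[6; 1, 1, 23]

306 = 6·47 + 24, so a_0 = 6
47 = 1·24 + 23, so a_1 = 1
24 = 1·23 + 1, so a_2 = 1
23 = 23·1 + 0, so a_3 = 23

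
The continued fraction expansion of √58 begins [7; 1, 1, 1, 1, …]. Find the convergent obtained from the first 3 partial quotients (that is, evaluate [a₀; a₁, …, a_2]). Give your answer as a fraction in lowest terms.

Collapse the nested fraction from the inside out:
Start with 1.
1 + 1/(1/1) = 1 + 1/1 = 2/1
7 + 1/(2/1) = 7 + 1/2 = 15/2

15/2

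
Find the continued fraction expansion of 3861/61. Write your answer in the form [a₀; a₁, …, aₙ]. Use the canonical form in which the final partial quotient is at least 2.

Apply division with remainder until the remainder is 0:
3861 ÷ 61 → quotient 63, remainder 18
61 ÷ 18 → quotient 3, remainder 7
18 ÷ 7 → quotient 2, remainder 4
7 ÷ 4 → quotient 1, remainder 3
4 ÷ 3 → quotient 1, remainder 1
3 ÷ 1 → quotient 3, remainder 0

[63; 3, 2, 1, 1, 3]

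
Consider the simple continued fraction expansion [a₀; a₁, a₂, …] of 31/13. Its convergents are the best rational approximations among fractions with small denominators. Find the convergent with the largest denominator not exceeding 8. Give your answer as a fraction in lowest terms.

a_0 = 2: 2/1  (≤ bound)
a_1 = 2: 5/2  (≤ bound)
a_2 = 1: 7/3  (≤ bound)
a_3 = 1: 12/5  (≤ bound)
a_4 = 2: 31/13  (> 8, stop)

12/5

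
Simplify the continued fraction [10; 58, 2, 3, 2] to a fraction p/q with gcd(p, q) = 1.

a_0 = 10: 10/1
a_1 = 58: 581/58
a_2 = 2: 1172/117
a_3 = 3: 4097/409
a_4 = 2: 9366/935

9366/935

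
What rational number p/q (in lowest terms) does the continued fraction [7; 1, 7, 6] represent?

Start with 6.
7 + 1/(6/1) = 7 + 1/6 = 43/6
1 + 1/(43/6) = 1 + 6/43 = 49/43
7 + 1/(49/43) = 7 + 43/49 = 386/49

386/49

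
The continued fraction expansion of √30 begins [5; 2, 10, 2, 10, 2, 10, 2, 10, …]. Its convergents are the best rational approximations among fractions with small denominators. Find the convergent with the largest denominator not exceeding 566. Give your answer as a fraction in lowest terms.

2525/461

a_0 = 5: 5/1  (≤ bound)
a_1 = 2: 11/2  (≤ bound)
a_2 = 10: 115/21  (≤ bound)
a_3 = 2: 241/44  (≤ bound)
a_4 = 10: 2525/461  (≤ bound)
a_5 = 2: 5291/966  (> 566, stop)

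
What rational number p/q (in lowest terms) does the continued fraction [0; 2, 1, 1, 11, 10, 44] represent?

Start with 44.
10 + 1/(44/1) = 10 + 1/44 = 441/44
11 + 1/(441/44) = 11 + 44/441 = 4895/441
1 + 1/(4895/441) = 1 + 441/4895 = 5336/4895
1 + 1/(5336/4895) = 1 + 4895/5336 = 10231/5336
2 + 1/(10231/5336) = 2 + 5336/10231 = 25798/10231
0 + 1/(25798/10231) = 0 + 10231/25798 = 10231/25798

10231/25798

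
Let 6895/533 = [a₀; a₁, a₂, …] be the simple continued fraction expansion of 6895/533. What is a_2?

14

Apply division with remainder until the remainder is 0:
6895 = 12·533 + 499, so a_0 = 12
533 = 1·499 + 34, so a_1 = 1
499 = 14·34 + 23, so a_2 = 14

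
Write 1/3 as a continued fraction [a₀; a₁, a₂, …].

[0; 3]

Run the Euclidean algorithm, recording each quotient:
1 ÷ 3 → quotient 0, remainder 1
3 ÷ 1 → quotient 3, remainder 0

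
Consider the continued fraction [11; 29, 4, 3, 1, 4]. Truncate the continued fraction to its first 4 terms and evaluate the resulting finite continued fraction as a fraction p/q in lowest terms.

4193/380

Collapse the nested fraction from the inside out:
Start with 3.
4 + 1/(3/1) = 4 + 1/3 = 13/3
29 + 1/(13/3) = 29 + 3/13 = 380/13
11 + 1/(380/13) = 11 + 13/380 = 4193/380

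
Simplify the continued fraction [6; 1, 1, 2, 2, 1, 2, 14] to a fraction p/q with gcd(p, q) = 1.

4354/661

Compute successive convergents:
a_0 = 6: 6/1
a_1 = 1: 7/1
a_2 = 1: 13/2
a_3 = 2: 33/5
a_4 = 2: 79/12
a_5 = 1: 112/17
a_6 = 2: 303/46
a_7 = 14: 4354/661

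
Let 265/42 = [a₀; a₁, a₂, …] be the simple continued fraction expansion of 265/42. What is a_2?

Apply division with remainder until the remainder is 0:
⌊265/42⌋ = 6, remainder 13
⌊42/13⌋ = 3, remainder 3
⌊13/3⌋ = 4, remainder 1

4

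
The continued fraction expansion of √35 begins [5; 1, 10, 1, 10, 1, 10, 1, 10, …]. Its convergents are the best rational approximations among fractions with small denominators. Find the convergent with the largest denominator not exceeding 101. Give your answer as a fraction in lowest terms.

71/12

a_0 = 5: 5/1  (≤ bound)
a_1 = 1: 6/1  (≤ bound)
a_2 = 10: 65/11  (≤ bound)
a_3 = 1: 71/12  (≤ bound)
a_4 = 10: 775/131  (> 101, stop)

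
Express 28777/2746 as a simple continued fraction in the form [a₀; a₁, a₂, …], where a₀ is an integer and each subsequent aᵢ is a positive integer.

Repeatedly divide and take the remainder:
28777 ÷ 2746 → quotient 10, remainder 1317
2746 ÷ 1317 → quotient 2, remainder 112
1317 ÷ 112 → quotient 11, remainder 85
112 ÷ 85 → quotient 1, remainder 27
85 ÷ 27 → quotient 3, remainder 4
27 ÷ 4 → quotient 6, remainder 3
4 ÷ 3 → quotient 1, remainder 1
3 ÷ 1 → quotient 3, remainder 0

[10; 2, 11, 1, 3, 6, 1, 3]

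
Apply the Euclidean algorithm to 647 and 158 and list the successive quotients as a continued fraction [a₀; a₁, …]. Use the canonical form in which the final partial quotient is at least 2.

647 ÷ 158 → quotient 4, remainder 15
158 ÷ 15 → quotient 10, remainder 8
15 ÷ 8 → quotient 1, remainder 7
8 ÷ 7 → quotient 1, remainder 1
7 ÷ 1 → quotient 7, remainder 0

[4; 10, 1, 1, 7]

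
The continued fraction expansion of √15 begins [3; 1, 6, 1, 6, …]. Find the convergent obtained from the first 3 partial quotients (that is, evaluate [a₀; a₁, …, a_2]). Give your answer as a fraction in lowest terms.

27/7

a_0 = 3: 3/1
a_1 = 1: 4/1
a_2 = 6: 27/7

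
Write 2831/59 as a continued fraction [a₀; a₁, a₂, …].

Repeatedly divide and take the remainder:
2831 ÷ 59 → quotient 47, remainder 58
59 ÷ 58 → quotient 1, remainder 1
58 ÷ 1 → quotient 58, remainder 0

[47; 1, 58]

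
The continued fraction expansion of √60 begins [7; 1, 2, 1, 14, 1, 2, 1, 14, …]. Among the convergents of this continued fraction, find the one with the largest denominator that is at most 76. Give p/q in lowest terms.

a_0 = 7: 7/1  (≤ bound)
a_1 = 1: 8/1  (≤ bound)
a_2 = 2: 23/3  (≤ bound)
a_3 = 1: 31/4  (≤ bound)
a_4 = 14: 457/59  (≤ bound)
a_5 = 1: 488/63  (≤ bound)
a_6 = 2: 1433/185  (> 76, stop)

488/63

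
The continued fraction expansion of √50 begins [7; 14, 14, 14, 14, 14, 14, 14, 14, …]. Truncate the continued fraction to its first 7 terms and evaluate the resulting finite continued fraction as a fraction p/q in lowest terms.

54608393/7722793

a_0 = 7: 7/1
a_1 = 14: 99/14
a_2 = 14: 1393/197
a_3 = 14: 19601/2772
a_4 = 14: 275807/39005
a_5 = 14: 3880899/548842
a_6 = 14: 54608393/7722793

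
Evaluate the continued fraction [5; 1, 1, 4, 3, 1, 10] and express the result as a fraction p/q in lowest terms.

2271/409

a_0 = 5: 5/1
a_1 = 1: 6/1
a_2 = 1: 11/2
a_3 = 4: 50/9
a_4 = 3: 161/29
a_5 = 1: 211/38
a_6 = 10: 2271/409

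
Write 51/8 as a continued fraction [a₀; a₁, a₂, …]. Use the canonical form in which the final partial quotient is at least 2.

Run the Euclidean algorithm, recording each quotient:
51 ÷ 8 → quotient 6, remainder 3
8 ÷ 3 → quotient 2, remainder 2
3 ÷ 2 → quotient 1, remainder 1
2 ÷ 1 → quotient 2, remainder 0

[6; 2, 1, 2]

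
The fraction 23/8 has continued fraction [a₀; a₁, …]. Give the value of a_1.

1

23 ÷ 8 → quotient 2, remainder 7
8 ÷ 7 → quotient 1, remainder 1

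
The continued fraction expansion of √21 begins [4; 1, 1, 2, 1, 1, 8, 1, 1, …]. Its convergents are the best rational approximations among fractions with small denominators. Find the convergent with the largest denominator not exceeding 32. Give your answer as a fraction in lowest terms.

55/12

a_0 = 4: 4/1  (≤ bound)
a_1 = 1: 5/1  (≤ bound)
a_2 = 1: 9/2  (≤ bound)
a_3 = 2: 23/5  (≤ bound)
a_4 = 1: 32/7  (≤ bound)
a_5 = 1: 55/12  (≤ bound)
a_6 = 8: 472/103  (> 32, stop)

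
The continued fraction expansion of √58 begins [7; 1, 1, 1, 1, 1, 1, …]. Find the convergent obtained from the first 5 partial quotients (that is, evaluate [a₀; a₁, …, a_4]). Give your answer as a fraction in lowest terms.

a_0 = 7: 7/1
a_1 = 1: 8/1
a_2 = 1: 15/2
a_3 = 1: 23/3
a_4 = 1: 38/5

38/5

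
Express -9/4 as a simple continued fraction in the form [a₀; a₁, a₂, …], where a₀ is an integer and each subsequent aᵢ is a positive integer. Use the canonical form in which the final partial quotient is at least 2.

[-3; 1, 3]

⌊-9/4⌋ = -3, remainder 3
⌊4/3⌋ = 1, remainder 1
⌊3/1⌋ = 3, remainder 0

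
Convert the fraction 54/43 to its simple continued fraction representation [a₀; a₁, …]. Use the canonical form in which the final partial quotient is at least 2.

54 ÷ 43 → quotient 1, remainder 11
43 ÷ 11 → quotient 3, remainder 10
11 ÷ 10 → quotient 1, remainder 1
10 ÷ 1 → quotient 10, remainder 0

[1; 3, 1, 10]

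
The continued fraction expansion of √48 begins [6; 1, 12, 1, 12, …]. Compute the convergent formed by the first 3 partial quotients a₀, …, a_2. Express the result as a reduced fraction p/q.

Build up convergents one term at a time:
a_0 = 6: 6/1
a_1 = 1: 7/1
a_2 = 12: 90/13

90/13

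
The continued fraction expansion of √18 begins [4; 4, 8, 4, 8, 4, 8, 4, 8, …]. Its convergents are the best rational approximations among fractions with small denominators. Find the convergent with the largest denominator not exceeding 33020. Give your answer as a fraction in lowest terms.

a_0 = 4: 4/1  (≤ bound)
a_1 = 4: 17/4  (≤ bound)
a_2 = 8: 140/33  (≤ bound)
a_3 = 4: 577/136  (≤ bound)
a_4 = 8: 4756/1121  (≤ bound)
a_5 = 4: 19601/4620  (≤ bound)
a_6 = 8: 161564/38081  (> 33020, stop)

19601/4620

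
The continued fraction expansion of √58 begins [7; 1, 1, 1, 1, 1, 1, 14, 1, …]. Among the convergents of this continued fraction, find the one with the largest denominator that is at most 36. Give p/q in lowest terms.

a_0 = 7: 7/1  (≤ bound)
a_1 = 1: 8/1  (≤ bound)
a_2 = 1: 15/2  (≤ bound)
a_3 = 1: 23/3  (≤ bound)
a_4 = 1: 38/5  (≤ bound)
a_5 = 1: 61/8  (≤ bound)
a_6 = 1: 99/13  (≤ bound)
a_7 = 14: 1447/190  (> 36, stop)

99/13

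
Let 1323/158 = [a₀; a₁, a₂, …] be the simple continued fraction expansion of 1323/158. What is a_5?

2

⌊1323/158⌋ = 8, remainder 59
⌊158/59⌋ = 2, remainder 40
⌊59/40⌋ = 1, remainder 19
⌊40/19⌋ = 2, remainder 2
⌊19/2⌋ = 9, remainder 1
⌊2/1⌋ = 2, remainder 0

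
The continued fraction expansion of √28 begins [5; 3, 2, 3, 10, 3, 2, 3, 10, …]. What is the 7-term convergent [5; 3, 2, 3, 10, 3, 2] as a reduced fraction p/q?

Use the convergent recurrence hₖ = aₖ·hₖ₋₁ + hₖ₋₂ (and likewise for the denominators kₖ):
a_0 = 5: 5/1
a_1 = 3: 16/3
a_2 = 2: 37/7
a_3 = 3: 127/24
a_4 = 10: 1307/247
a_5 = 3: 4048/765
a_6 = 2: 9403/1777

9403/1777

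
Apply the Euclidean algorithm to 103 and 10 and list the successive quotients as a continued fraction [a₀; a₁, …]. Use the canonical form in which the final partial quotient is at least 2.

[10; 3, 3]

Repeatedly divide and take the remainder:
103 = 10·10 + 3, so a_0 = 10
10 = 3·3 + 1, so a_1 = 3
3 = 3·1 + 0, so a_2 = 3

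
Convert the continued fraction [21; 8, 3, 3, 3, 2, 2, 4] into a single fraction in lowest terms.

Start with 4.
2 + 1/(4/1) = 2 + 1/4 = 9/4
2 + 1/(9/4) = 2 + 4/9 = 22/9
3 + 1/(22/9) = 3 + 9/22 = 75/22
3 + 1/(75/22) = 3 + 22/75 = 247/75
3 + 1/(247/75) = 3 + 75/247 = 816/247
8 + 1/(816/247) = 8 + 247/816 = 6775/816
21 + 1/(6775/816) = 21 + 816/6775 = 143091/6775

143091/6775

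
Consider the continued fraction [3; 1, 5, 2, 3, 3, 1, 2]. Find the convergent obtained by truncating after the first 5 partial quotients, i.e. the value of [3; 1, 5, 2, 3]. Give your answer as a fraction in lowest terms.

173/45

Use the convergent recurrence hₖ = aₖ·hₖ₋₁ + hₖ₋₂ (and likewise for the denominators kₖ):
a_0 = 3: 3/1
a_1 = 1: 4/1
a_2 = 5: 23/6
a_3 = 2: 50/13
a_4 = 3: 173/45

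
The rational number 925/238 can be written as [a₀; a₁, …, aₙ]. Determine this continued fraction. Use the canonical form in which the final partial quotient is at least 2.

[3; 1, 7, 1, 4, 2, 2]

⌊925/238⌋ = 3, remainder 211
⌊238/211⌋ = 1, remainder 27
⌊211/27⌋ = 7, remainder 22
⌊27/22⌋ = 1, remainder 5
⌊22/5⌋ = 4, remainder 2
⌊5/2⌋ = 2, remainder 1
⌊2/1⌋ = 2, remainder 0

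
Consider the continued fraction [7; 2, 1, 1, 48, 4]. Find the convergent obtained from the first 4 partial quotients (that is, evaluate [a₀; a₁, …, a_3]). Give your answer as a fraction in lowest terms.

a_0 = 7: 7/1
a_1 = 2: 15/2
a_2 = 1: 22/3
a_3 = 1: 37/5

37/5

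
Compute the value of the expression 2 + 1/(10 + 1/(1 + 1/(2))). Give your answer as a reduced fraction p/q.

67/32

Start with 2.
1 + 1/(2/1) = 1 + 1/2 = 3/2
10 + 1/(3/2) = 10 + 2/3 = 32/3
2 + 1/(32/3) = 2 + 3/32 = 67/32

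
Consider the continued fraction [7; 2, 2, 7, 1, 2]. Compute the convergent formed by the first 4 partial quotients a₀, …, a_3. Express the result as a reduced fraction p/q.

a_0 = 7: 7/1
a_1 = 2: 15/2
a_2 = 2: 37/5
a_3 = 7: 274/37

274/37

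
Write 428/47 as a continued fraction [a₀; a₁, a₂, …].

[9; 9, 2, 2]

428 = 9·47 + 5, so a_0 = 9
47 = 9·5 + 2, so a_1 = 9
5 = 2·2 + 1, so a_2 = 2
2 = 2·1 + 0, so a_3 = 2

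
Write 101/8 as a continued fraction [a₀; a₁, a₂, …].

[12; 1, 1, 1, 2]

Apply division with remainder until the remainder is 0:
⌊101/8⌋ = 12, remainder 5
⌊8/5⌋ = 1, remainder 3
⌊5/3⌋ = 1, remainder 2
⌊3/2⌋ = 1, remainder 1
⌊2/1⌋ = 2, remainder 0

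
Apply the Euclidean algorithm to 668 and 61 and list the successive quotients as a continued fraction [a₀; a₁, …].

Apply division with remainder until the remainder is 0:
668 = 10·61 + 58, so a_0 = 10
61 = 1·58 + 3, so a_1 = 1
58 = 19·3 + 1, so a_2 = 19
3 = 3·1 + 0, so a_3 = 3

[10; 1, 19, 3]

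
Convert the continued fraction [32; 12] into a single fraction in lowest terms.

Use the convergent recurrence hₖ = aₖ·hₖ₋₁ + hₖ₋₂ (and likewise for the denominators kₖ):
a_0 = 32: 32/1
a_1 = 12: 385/12

385/12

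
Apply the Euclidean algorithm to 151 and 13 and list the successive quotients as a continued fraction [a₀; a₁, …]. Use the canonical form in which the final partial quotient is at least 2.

[11; 1, 1, 1, 1, 2]

151 ÷ 13 → quotient 11, remainder 8
13 ÷ 8 → quotient 1, remainder 5
8 ÷ 5 → quotient 1, remainder 3
5 ÷ 3 → quotient 1, remainder 2
3 ÷ 2 → quotient 1, remainder 1
2 ÷ 1 → quotient 2, remainder 0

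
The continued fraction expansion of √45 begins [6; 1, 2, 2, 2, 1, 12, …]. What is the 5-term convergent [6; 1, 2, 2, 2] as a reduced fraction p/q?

a_0 = 6: 6/1
a_1 = 1: 7/1
a_2 = 2: 20/3
a_3 = 2: 47/7
a_4 = 2: 114/17

114/17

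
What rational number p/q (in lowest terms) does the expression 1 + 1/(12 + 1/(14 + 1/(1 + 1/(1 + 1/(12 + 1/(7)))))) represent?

a_0 = 1: 1/1
a_1 = 12: 13/12
a_2 = 14: 183/169
a_3 = 1: 196/181
a_4 = 1: 379/350
a_5 = 12: 4744/4381
a_6 = 7: 33587/31017

33587/31017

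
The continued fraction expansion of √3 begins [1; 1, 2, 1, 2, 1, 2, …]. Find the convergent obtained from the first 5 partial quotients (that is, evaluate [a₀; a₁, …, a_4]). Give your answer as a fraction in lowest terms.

19/11

a_0 = 1: 1/1
a_1 = 1: 2/1
a_2 = 2: 5/3
a_3 = 1: 7/4
a_4 = 2: 19/11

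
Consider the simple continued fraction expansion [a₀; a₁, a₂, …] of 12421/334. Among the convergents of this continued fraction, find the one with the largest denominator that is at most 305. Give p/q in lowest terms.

1971/53

a_0 = 37: 37/1  (≤ bound)
a_1 = 5: 186/5  (≤ bound)
a_2 = 3: 595/16  (≤ bound)
a_3 = 3: 1971/53  (≤ bound)
a_4 = 6: 12421/334  (> 305, stop)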